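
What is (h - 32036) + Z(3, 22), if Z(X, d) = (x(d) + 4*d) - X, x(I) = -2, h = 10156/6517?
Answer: -208227545/6517 ≈ -31951.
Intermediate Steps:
h = 10156/6517 (h = 10156*(1/6517) = 10156/6517 ≈ 1.5584)
Z(X, d) = -2 - X + 4*d (Z(X, d) = (-2 + 4*d) - X = -2 - X + 4*d)
(h - 32036) + Z(3, 22) = (10156/6517 - 32036) + (-2 - 1*3 + 4*22) = -208768456/6517 + (-2 - 3 + 88) = -208768456/6517 + 83 = -208227545/6517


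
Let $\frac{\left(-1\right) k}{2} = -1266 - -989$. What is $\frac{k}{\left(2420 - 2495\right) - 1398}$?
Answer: $- \frac{554}{1473} \approx -0.3761$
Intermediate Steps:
$k = 554$ ($k = - 2 \left(-1266 - -989\right) = - 2 \left(-1266 + 989\right) = \left(-2\right) \left(-277\right) = 554$)
$\frac{k}{\left(2420 - 2495\right) - 1398} = \frac{554}{\left(2420 - 2495\right) - 1398} = \frac{554}{-75 - 1398} = \frac{554}{-1473} = 554 \left(- \frac{1}{1473}\right) = - \frac{554}{1473}$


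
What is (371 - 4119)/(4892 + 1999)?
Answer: -3748/6891 ≈ -0.54390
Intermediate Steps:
(371 - 4119)/(4892 + 1999) = -3748/6891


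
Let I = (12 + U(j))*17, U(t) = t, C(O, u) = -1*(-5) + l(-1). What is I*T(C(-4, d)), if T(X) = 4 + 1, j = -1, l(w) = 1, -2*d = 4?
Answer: 935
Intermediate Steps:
d = -2 (d = -1/2*4 = -2)
C(O, u) = 6 (C(O, u) = -1*(-5) + 1 = 5 + 1 = 6)
T(X) = 5
I = 187 (I = (12 - 1)*17 = 11*17 = 187)
I*T(C(-4, d)) = 187*5 = 935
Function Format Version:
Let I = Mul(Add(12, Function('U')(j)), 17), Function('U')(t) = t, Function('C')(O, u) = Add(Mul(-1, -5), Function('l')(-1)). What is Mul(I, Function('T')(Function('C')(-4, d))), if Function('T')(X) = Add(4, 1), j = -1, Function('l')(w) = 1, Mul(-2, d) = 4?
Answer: 935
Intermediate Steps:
d = -2 (d = Mul(Rational(-1, 2), 4) = -2)
Function('C')(O, u) = 6 (Function('C')(O, u) = Add(Mul(-1, -5), 1) = Add(5, 1) = 6)
Function('T')(X) = 5
I = 187 (I = Mul(Add(12, -1), 17) = Mul(11, 17) = 187)
Mul(I, Function('T')(Function('C')(-4, d))) = Mul(187, 5) = 935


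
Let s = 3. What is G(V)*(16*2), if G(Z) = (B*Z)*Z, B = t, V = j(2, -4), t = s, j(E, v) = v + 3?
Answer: 96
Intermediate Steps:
j(E, v) = 3 + v
t = 3
V = -1 (V = 3 - 4 = -1)
B = 3
G(Z) = 3*Z² (G(Z) = (3*Z)*Z = 3*Z²)
G(V)*(16*2) = (3*(-1)²)*(16*2) = (3*1)*32 = 3*32 = 96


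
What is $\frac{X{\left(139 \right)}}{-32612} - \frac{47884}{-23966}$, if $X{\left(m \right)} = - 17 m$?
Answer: $\frac{809112333}{390789596} \approx 2.0705$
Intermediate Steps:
$\frac{X{\left(139 \right)}}{-32612} - \frac{47884}{-23966} = \frac{\left(-17\right) 139}{-32612} - \frac{47884}{-23966} = \left(-2363\right) \left(- \frac{1}{32612}\right) - - \frac{23942}{11983} = \frac{2363}{32612} + \frac{23942}{11983} = \frac{809112333}{390789596}$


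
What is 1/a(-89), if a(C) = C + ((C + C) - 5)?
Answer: -1/272 ≈ -0.0036765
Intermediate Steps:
a(C) = -5 + 3*C (a(C) = C + (2*C - 5) = C + (-5 + 2*C) = -5 + 3*C)
1/a(-89) = 1/(-5 + 3*(-89)) = 1/(-5 - 267) = 1/(-272) = -1/272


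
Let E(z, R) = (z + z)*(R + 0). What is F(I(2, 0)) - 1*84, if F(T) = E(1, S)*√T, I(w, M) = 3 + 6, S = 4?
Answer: -60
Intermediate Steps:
E(z, R) = 2*R*z (E(z, R) = (2*z)*R = 2*R*z)
I(w, M) = 9
F(T) = 8*√T (F(T) = (2*4*1)*√T = 8*√T)
F(I(2, 0)) - 1*84 = 8*√9 - 1*84 = 8*3 - 84 = 24 - 84 = -60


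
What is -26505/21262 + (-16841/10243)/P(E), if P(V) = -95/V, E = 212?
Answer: 50119930579/20689733270 ≈ 2.4225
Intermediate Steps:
-26505/21262 + (-16841/10243)/P(E) = -26505/21262 + (-16841/10243)/((-95/212)) = -26505*1/21262 + (-16841*1/10243)/((-95*1/212)) = -26505/21262 - 16841/(10243*(-95/212)) = -26505/21262 - 16841/10243*(-212/95) = -26505/21262 + 3570292/973085 = 50119930579/20689733270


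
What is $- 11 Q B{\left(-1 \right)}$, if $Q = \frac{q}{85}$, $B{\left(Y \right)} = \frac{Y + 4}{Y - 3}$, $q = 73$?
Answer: $\frac{2409}{340} \approx 7.0853$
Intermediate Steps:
$B{\left(Y \right)} = \frac{4 + Y}{-3 + Y}$
$Q = \frac{73}{85} \approx 0.85882$
$- 11 Q B{\left(-1 \right)} = \left(-11\right) \frac{73}{85} \frac{4 - 1}{-3 - 1} = - \frac{803 \frac{1}{-4} \cdot 3}{85} = - \frac{803 \left(\left(- \frac{1}{4}\right) 3\right)}{85} = \left(- \frac{803}{85}\right) \left(- \frac{3}{4}\right) = \frac{2409}{340}$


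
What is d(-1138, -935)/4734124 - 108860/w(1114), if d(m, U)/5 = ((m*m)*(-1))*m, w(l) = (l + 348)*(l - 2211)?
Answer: 1477337567163960/949081793617 ≈ 1556.6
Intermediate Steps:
w(l) = (-2211 + l)*(348 + l) (w(l) = (348 + l)*(-2211 + l) = (-2211 + l)*(348 + l))
d(m, U) = -5*m³ (d(m, U) = 5*(((m*m)*(-1))*m) = 5*((m²*(-1))*m) = 5*((-m²)*m) = 5*(-m³) = -5*m³)
d(-1138, -935)/4734124 - 108860/w(1114) = -5*(-1138)³/4734124 - 108860/(-769428 + 1114² - 1863*1114) = -5*(-1473760072)*(1/4734124) - 108860/(-769428 + 1240996 - 2075382) = 7368800360*(1/4734124) - 108860/(-1603814) = 1842200090/1183531 - 108860*(-1/1603814) = 1842200090/1183531 + 54430/801907 = 1477337567163960/949081793617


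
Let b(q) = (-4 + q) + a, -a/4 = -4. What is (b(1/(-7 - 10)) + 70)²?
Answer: 1940449/289 ≈ 6714.4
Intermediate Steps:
a = 16 (a = -4*(-4) = 16)
b(q) = 12 + q (b(q) = (-4 + q) + 16 = 12 + q)
(b(1/(-7 - 10)) + 70)² = ((12 + 1/(-7 - 10)) + 70)² = ((12 + 1/(-17)) + 70)² = ((12 - 1/17) + 70)² = (203/17 + 70)² = (1393/17)² = 1940449/289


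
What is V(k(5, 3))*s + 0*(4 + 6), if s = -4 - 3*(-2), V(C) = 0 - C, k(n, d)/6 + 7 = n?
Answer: 24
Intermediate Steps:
k(n, d) = -42 + 6*n
V(C) = -C
s = 2 (s = -4 + 6 = 2)
V(k(5, 3))*s + 0*(4 + 6) = -(-42 + 6*5)*2 + 0*(4 + 6) = -(-42 + 30)*2 + 0*10 = -1*(-12)*2 + 0 = 12*2 + 0 = 24 + 0 = 24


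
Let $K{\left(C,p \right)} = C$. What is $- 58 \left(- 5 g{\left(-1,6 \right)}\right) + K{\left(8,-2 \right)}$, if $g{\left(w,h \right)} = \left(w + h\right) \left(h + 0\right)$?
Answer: $8708$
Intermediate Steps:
$g{\left(w,h \right)} = h \left(h + w\right)$ ($g{\left(w,h \right)} = \left(h + w\right) h = h \left(h + w\right)$)
$- 58 \left(- 5 g{\left(-1,6 \right)}\right) + K{\left(8,-2 \right)} = - 58 \left(- 5 \cdot 6 \left(6 - 1\right)\right) + 8 = - 58 \left(- 5 \cdot 6 \cdot 5\right) + 8 = - 58 \left(\left(-5\right) 30\right) + 8 = \left(-58\right) \left(-150\right) + 8 = 8700 + 8 = 8708$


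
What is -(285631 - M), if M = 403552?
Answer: 117921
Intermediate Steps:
-(285631 - M) = -(285631 - 1*403552) = -(285631 - 403552) = -1*(-117921) = 117921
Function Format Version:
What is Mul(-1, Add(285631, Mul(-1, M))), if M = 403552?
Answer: 117921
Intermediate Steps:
Mul(-1, Add(285631, Mul(-1, M))) = Mul(-1, Add(285631, Mul(-1, 403552))) = Mul(-1, Add(285631, -403552)) = Mul(-1, -117921) = 117921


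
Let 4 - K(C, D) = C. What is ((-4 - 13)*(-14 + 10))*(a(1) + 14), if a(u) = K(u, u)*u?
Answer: 1156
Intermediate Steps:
K(C, D) = 4 - C
a(u) = u*(4 - u) (a(u) = (4 - u)*u = u*(4 - u))
((-4 - 13)*(-14 + 10))*(a(1) + 14) = ((-4 - 13)*(-14 + 10))*(1*(4 - 1*1) + 14) = (-17*(-4))*(1*(4 - 1) + 14) = 68*(1*3 + 14) = 68*(3 + 14) = 68*17 = 1156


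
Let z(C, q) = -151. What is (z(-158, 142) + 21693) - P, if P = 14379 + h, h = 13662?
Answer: -6499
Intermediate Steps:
P = 28041 (P = 14379 + 13662 = 28041)
(z(-158, 142) + 21693) - P = (-151 + 21693) - 1*28041 = 21542 - 28041 = -6499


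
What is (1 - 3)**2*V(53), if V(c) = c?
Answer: 212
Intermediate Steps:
(1 - 3)**2*V(53) = (1 - 3)**2*53 = (-2)**2*53 = 4*53 = 212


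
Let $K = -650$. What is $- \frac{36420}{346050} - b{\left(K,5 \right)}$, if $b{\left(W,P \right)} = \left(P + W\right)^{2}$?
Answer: $- \frac{4798849589}{11535} \approx -4.1603 \cdot 10^{5}$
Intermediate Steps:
$- \frac{36420}{346050} - b{\left(K,5 \right)} = - \frac{36420}{346050} - \left(5 - 650\right)^{2} = \left(-36420\right) \frac{1}{346050} - \left(-645\right)^{2} = - \frac{1214}{11535} - 416025 = - \frac{4798849589}{11535}$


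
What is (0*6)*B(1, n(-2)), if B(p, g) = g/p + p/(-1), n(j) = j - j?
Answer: 0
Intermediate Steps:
n(j) = 0
B(p, g) = -p + g/p (B(p, g) = g/p + p*(-1) = g/p - p = -p + g/p)
(0*6)*B(1, n(-2)) = (0*6)*(-1*1 + 0/1) = 0*(-1 + 0*1) = 0*(-1 + 0) = 0*(-1) = 0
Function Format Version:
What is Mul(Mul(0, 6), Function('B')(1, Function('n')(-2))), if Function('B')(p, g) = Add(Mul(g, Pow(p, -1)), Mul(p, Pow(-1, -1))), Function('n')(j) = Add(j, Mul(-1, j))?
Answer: 0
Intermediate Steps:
Function('n')(j) = 0
Function('B')(p, g) = Add(Mul(-1, p), Mul(g, Pow(p, -1))) (Function('B')(p, g) = Add(Mul(g, Pow(p, -1)), Mul(p, -1)) = Add(Mul(g, Pow(p, -1)), Mul(-1, p)) = Add(Mul(-1, p), Mul(g, Pow(p, -1))))
Mul(Mul(0, 6), Function('B')(1, Function('n')(-2))) = Mul(Mul(0, 6), Add(Mul(-1, 1), Mul(0, Pow(1, -1)))) = Mul(0, Add(-1, Mul(0, 1))) = Mul(0, Add(-1, 0)) = Mul(0, -1) = 0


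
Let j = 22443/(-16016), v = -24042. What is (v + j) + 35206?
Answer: 178780181/16016 ≈ 11163.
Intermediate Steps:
j = -22443/16016 (j = 22443*(-1/16016) = -22443/16016 ≈ -1.4013)
(v + j) + 35206 = (-24042 - 22443/16016) + 35206 = -385079115/16016 + 35206 = 178780181/16016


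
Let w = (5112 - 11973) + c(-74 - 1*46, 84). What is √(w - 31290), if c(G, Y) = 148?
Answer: I*√38003 ≈ 194.94*I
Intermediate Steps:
w = -6713 (w = (5112 - 11973) + 148 = -6861 + 148 = -6713)
√(w - 31290) = √(-6713 - 31290) = √(-38003) = I*√38003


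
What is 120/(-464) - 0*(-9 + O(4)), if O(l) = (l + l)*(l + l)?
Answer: -15/58 ≈ -0.25862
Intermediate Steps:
O(l) = 4*l² (O(l) = (2*l)*(2*l) = 4*l²)
120/(-464) - 0*(-9 + O(4)) = 120/(-464) - 0*(-9 + 4*4²) = 120*(-1/464) - 0*(-9 + 4*16) = -15/58 - 0*(-9 + 64) = -15/58 - 0*55 = -15/58 - 1*0 = -15/58 + 0 = -15/58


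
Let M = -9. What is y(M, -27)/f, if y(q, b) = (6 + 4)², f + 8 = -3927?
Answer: -20/787 ≈ -0.025413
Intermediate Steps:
f = -3935 (f = -8 - 3927 = -3935)
y(q, b) = 100 (y(q, b) = 10² = 100)
y(M, -27)/f = 100/(-3935) = 100*(-1/3935) = -20/787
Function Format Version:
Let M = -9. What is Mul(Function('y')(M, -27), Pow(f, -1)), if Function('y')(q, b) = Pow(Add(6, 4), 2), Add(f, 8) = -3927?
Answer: Rational(-20, 787) ≈ -0.025413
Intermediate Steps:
f = -3935 (f = Add(-8, -3927) = -3935)
Function('y')(q, b) = 100 (Function('y')(q, b) = Pow(10, 2) = 100)
Mul(Function('y')(M, -27), Pow(f, -1)) = Mul(100, Pow(-3935, -1)) = Mul(100, Rational(-1, 3935)) = Rational(-20, 787)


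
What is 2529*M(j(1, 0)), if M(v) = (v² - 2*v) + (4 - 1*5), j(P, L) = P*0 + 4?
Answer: 17703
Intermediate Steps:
j(P, L) = 4 (j(P, L) = 0 + 4 = 4)
M(v) = -1 + v² - 2*v (M(v) = (v² - 2*v) + (4 - 5) = (v² - 2*v) - 1 = -1 + v² - 2*v)
2529*M(j(1, 0)) = 2529*(-1 + 4² - 2*4) = 2529*(-1 + 16 - 8) = 2529*7 = 17703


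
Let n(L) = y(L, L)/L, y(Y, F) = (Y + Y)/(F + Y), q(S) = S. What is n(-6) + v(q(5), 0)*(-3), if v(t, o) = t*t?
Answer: -451/6 ≈ -75.167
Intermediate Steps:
v(t, o) = t**2
y(Y, F) = 2*Y/(F + Y) (y(Y, F) = (2*Y)/(F + Y) = 2*Y/(F + Y))
n(L) = 1/L (n(L) = (2*L/(L + L))/L = (2*L/((2*L)))/L = (2*L*(1/(2*L)))/L = 1/L)
n(-6) + v(q(5), 0)*(-3) = 1/(-6) + 5**2*(-3) = -1/6 + 25*(-3) = -1/6 - 75 = -451/6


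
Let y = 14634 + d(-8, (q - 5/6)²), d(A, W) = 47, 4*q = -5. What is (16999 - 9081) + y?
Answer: 22599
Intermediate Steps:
q = -5/4 (q = (¼)*(-5) = -5/4 ≈ -1.2500)
y = 14681 (y = 14634 + 47 = 14681)
(16999 - 9081) + y = (16999 - 9081) + 14681 = 7918 + 14681 = 22599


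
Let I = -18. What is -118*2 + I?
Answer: -254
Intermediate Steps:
-118*2 + I = -118*2 - 18 = -236 - 18 = -254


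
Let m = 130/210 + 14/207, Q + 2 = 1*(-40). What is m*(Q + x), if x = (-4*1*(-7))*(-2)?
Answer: -13930/207 ≈ -67.295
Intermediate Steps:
Q = -42 (Q = -2 + 1*(-40) = -2 - 40 = -42)
m = 995/1449 (m = 130*(1/210) + 14*(1/207) = 13/21 + 14/207 = 995/1449 ≈ 0.68668)
x = -56 (x = -4*(-7)*(-2) = 28*(-2) = -56)
m*(Q + x) = 995*(-42 - 56)/1449 = (995/1449)*(-98) = -13930/207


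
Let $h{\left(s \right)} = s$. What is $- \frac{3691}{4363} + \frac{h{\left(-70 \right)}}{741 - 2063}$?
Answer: $- \frac{2287046}{2883943} \approx -0.79303$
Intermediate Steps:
$- \frac{3691}{4363} + \frac{h{\left(-70 \right)}}{741 - 2063} = - \frac{3691}{4363} - \frac{70}{741 - 2063} = \left(-3691\right) \frac{1}{4363} - \frac{70}{741 - 2063} = - \frac{3691}{4363} - \frac{70}{-1322} = - \frac{3691}{4363} - - \frac{35}{661} = - \frac{3691}{4363} + \frac{35}{661} = - \frac{2287046}{2883943}$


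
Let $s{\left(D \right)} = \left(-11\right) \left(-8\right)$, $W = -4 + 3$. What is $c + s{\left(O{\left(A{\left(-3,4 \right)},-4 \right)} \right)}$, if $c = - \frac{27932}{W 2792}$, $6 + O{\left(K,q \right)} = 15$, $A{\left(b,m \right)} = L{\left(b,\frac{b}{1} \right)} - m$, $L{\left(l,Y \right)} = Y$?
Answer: $\frac{68407}{698} \approx 98.004$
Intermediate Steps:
$W = -1$
$A{\left(b,m \right)} = b - m$ ($A{\left(b,m \right)} = \frac{b}{1} - m = b 1 - m = b - m$)
$O{\left(K,q \right)} = 9$ ($O{\left(K,q \right)} = -6 + 15 = 9$)
$s{\left(D \right)} = 88$
$c = \frac{6983}{698}$ ($c = - \frac{27932}{\left(-1\right) 2792} = - \frac{27932}{-2792} = \left(-27932\right) \left(- \frac{1}{2792}\right) = \frac{6983}{698} \approx 10.004$)
$c + s{\left(O{\left(A{\left(-3,4 \right)},-4 \right)} \right)} = \frac{6983}{698} + 88 = \frac{68407}{698}$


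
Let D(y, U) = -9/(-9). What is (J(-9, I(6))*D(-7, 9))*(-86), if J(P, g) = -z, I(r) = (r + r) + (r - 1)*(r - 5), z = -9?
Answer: -774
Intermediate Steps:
I(r) = 2*r + (-1 + r)*(-5 + r)
J(P, g) = 9 (J(P, g) = -1*(-9) = 9)
D(y, U) = 1 (D(y, U) = -9*(-⅑) = 1)
(J(-9, I(6))*D(-7, 9))*(-86) = (9*1)*(-86) = 9*(-86) = -774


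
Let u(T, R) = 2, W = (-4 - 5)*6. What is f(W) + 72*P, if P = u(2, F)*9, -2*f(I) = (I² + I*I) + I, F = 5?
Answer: -1593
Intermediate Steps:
W = -54 (W = -9*6 = -54)
f(I) = -I² - I/2 (f(I) = -((I² + I*I) + I)/2 = -((I² + I²) + I)/2 = -(2*I² + I)/2 = -(I + 2*I²)/2 = -I² - I/2)
P = 18 (P = 2*9 = 18)
f(W) + 72*P = -1*(-54)*(½ - 54) + 72*18 = -1*(-54)*(-107/2) + 1296 = -2889 + 1296 = -1593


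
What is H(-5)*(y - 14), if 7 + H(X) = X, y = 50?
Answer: -432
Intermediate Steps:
H(X) = -7 + X
H(-5)*(y - 14) = (-7 - 5)*(50 - 14) = -12*36 = -432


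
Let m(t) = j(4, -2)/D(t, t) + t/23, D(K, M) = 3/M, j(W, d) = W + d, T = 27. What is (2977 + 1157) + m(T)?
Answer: 95523/23 ≈ 4153.2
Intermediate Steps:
m(t) = 49*t/69 (m(t) = (4 - 2)/((3/t)) + t/23 = 2*(t/3) + t*(1/23) = 2*t/3 + t/23 = 49*t/69)
(2977 + 1157) + m(T) = (2977 + 1157) + (49/69)*27 = 4134 + 441/23 = 95523/23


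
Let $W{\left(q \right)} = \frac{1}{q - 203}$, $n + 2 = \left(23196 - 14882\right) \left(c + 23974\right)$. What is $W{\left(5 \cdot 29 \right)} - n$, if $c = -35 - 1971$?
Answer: $- \frac{10593233101}{58} \approx -1.8264 \cdot 10^{8}$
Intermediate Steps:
$c = -2006$ ($c = -35 - 1971 = -2006$)
$n = 182641950$ ($n = -2 + \left(23196 - 14882\right) \left(-2006 + 23974\right) = -2 + 8314 \cdot 21968 = -2 + 182641952 = 182641950$)
$W{\left(q \right)} = \frac{1}{-203 + q}$
$W{\left(5 \cdot 29 \right)} - n = \frac{1}{-203 + 5 \cdot 29} - 182641950 = \frac{1}{-203 + 145} - 182641950 = \frac{1}{-58} - 182641950 = - \frac{1}{58} - 182641950 = - \frac{10593233101}{58}$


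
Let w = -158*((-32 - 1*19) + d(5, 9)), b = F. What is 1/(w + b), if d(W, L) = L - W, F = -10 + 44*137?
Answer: 1/13444 ≈ 7.4383e-5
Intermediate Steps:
F = 6018 (F = -10 + 6028 = 6018)
b = 6018
w = 7426 (w = -158*((-32 - 1*19) + (9 - 1*5)) = -158*((-32 - 19) + (9 - 5)) = -158*(-51 + 4) = -158*(-47) = 7426)
1/(w + b) = 1/(7426 + 6018) = 1/13444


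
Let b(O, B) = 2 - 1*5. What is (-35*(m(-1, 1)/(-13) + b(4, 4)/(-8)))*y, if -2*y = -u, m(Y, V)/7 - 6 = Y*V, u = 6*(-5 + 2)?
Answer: -75915/104 ≈ -729.95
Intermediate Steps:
u = -18 (u = 6*(-3) = -18)
b(O, B) = -3 (b(O, B) = 2 - 5 = -3)
m(Y, V) = 42 + 7*V*Y (m(Y, V) = 42 + 7*(Y*V) = 42 + 7*(V*Y) = 42 + 7*V*Y)
y = -9 (y = -(-1)*(-18)/2 = -½*18 = -9)
(-35*(m(-1, 1)/(-13) + b(4, 4)/(-8)))*y = -35*((42 + 7*1*(-1))/(-13) - 3/(-8))*(-9) = -35*((42 - 7)*(-1/13) - 3*(-⅛))*(-9) = -35*(35*(-1/13) + 3/8)*(-9) = -35*(-35/13 + 3/8)*(-9) = -35*(-241/104)*(-9) = (8435/104)*(-9) = -75915/104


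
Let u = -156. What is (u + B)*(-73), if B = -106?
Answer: 19126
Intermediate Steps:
(u + B)*(-73) = (-156 - 106)*(-73) = -262*(-73) = 19126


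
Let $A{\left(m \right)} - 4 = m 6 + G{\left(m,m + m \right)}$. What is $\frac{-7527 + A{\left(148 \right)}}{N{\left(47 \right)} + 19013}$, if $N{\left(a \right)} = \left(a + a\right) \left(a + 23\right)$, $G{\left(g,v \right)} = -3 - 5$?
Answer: $- \frac{6643}{25593} \approx -0.25956$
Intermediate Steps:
$G{\left(g,v \right)} = -8$
$A{\left(m \right)} = -4 + 6 m$ ($A{\left(m \right)} = 4 + \left(m 6 - 8\right) = 4 + \left(6 m - 8\right) = 4 + \left(-8 + 6 m\right) = -4 + 6 m$)
$N{\left(a \right)} = 2 a \left(23 + a\right)$
$\frac{-7527 + A{\left(148 \right)}}{N{\left(47 \right)} + 19013} = \frac{-7527 + \left(-4 + 6 \cdot 148\right)}{2 \cdot 47 \left(23 + 47\right) + 19013} = \frac{-7527 + \left(-4 + 888\right)}{2 \cdot 47 \cdot 70 + 19013} = \frac{-7527 + 884}{6580 + 19013} = - \frac{6643}{25593}$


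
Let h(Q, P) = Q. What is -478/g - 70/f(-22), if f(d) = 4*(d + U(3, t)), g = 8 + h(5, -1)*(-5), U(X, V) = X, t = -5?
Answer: 18759/646 ≈ 29.039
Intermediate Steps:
g = -17 (g = 8 + 5*(-5) = 8 - 25 = -17)
f(d) = 12 + 4*d (f(d) = 4*(d + 3) = 4*(3 + d) = 12 + 4*d)
-478/g - 70/f(-22) = -478/(-17) - 70/(12 + 4*(-22)) = -478*(-1/17) - 70/(12 - 88) = 478/17 - 70/(-76) = 478/17 - 70*(-1/76) = 478/17 + 35/38 = 18759/646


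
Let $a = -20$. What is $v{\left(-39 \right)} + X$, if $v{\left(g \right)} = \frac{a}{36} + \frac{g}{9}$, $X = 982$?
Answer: $\frac{8794}{9} \approx 977.11$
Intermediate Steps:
$v{\left(g \right)} = - \frac{5}{9} + \frac{g}{9}$ ($v{\left(g \right)} = - \frac{20}{36} + \frac{g}{9} = \left(-20\right) \frac{1}{36} + g \frac{1}{9} = - \frac{5}{9} + \frac{g}{9}$)
$v{\left(-39 \right)} + X = \left(- \frac{5}{9} + \frac{1}{9} \left(-39\right)\right) + 982 = \left(- \frac{5}{9} - \frac{13}{3}\right) + 982 = - \frac{44}{9} + 982 = \frac{8794}{9}$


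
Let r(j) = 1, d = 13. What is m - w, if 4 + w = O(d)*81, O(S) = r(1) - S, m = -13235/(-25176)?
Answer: 24585011/25176 ≈ 976.53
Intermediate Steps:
m = 13235/25176 (m = -13235*(-1/25176) = 13235/25176 ≈ 0.52570)
O(S) = 1 - S
w = -976 (w = -4 + (1 - 1*13)*81 = -4 + (1 - 13)*81 = -4 - 12*81 = -4 - 972 = -976)
m - w = 13235/25176 - 1*(-976) = 13235/25176 + 976 = 24585011/25176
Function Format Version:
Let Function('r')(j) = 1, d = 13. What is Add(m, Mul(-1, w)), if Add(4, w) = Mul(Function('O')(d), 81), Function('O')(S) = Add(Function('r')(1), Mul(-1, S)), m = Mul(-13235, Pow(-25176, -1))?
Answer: Rational(24585011, 25176) ≈ 976.53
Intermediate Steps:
m = Rational(13235, 25176) (m = Mul(-13235, Rational(-1, 25176)) = Rational(13235, 25176) ≈ 0.52570)
Function('O')(S) = Add(1, Mul(-1, S))
w = -976 (w = Add(-4, Mul(Add(1, Mul(-1, 13)), 81)) = Add(-4, Mul(Add(1, -13), 81)) = Add(-4, Mul(-12, 81)) = Add(-4, -972) = -976)
Add(m, Mul(-1, w)) = Add(Rational(13235, 25176), Mul(-1, -976)) = Add(Rational(13235, 25176), 976) = Rational(24585011, 25176)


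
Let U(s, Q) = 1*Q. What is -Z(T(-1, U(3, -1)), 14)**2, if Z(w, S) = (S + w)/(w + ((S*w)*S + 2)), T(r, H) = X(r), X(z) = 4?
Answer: -81/156025 ≈ -0.00051915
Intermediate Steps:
U(s, Q) = Q
T(r, H) = 4
Z(w, S) = (S + w)/(2 + w + w*S**2) (Z(w, S) = (S + w)/(w + (w*S**2 + 2)) = (S + w)/(w + (2 + w*S**2)) = (S + w)/(2 + w + w*S**2))
-Z(T(-1, U(3, -1)), 14)**2 = -((14 + 4)/(2 + 4 + 4*14**2))**2 = -(18/(2 + 4 + 4*196))**2 = -(18/(2 + 4 + 784))**2 = -(18/790)**2 = -((1/790)*18)**2 = -(9/395)**2 = -1*81/156025 = -81/156025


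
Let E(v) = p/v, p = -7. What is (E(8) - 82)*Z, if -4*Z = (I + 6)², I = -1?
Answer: 16575/32 ≈ 517.97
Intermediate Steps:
Z = -25/4 (Z = -(-1 + 6)²/4 = -¼*5² = -¼*25 = -25/4 ≈ -6.2500)
E(v) = -7/v
(E(8) - 82)*Z = (-7/8 - 82)*(-25/4) = -663/8*(-25/4) = 16575/32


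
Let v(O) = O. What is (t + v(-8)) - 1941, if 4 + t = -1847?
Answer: -3800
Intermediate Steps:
t = -1851 (t = -4 - 1847 = -1851)
(t + v(-8)) - 1941 = (-1851 - 8) - 1941 = -1859 - 1941 = -3800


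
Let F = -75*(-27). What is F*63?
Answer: 127575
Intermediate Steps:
F = 2025
F*63 = 2025*63 = 127575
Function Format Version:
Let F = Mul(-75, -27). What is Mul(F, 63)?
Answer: 127575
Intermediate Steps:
F = 2025
Mul(F, 63) = Mul(2025, 63) = 127575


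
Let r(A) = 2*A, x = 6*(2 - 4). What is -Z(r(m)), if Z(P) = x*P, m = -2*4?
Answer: -192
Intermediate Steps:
m = -8
x = -12 (x = 6*(-2) = -12)
Z(P) = -12*P
-Z(r(m)) = -(-12)*2*(-8) = -(-12)*(-16) = -1*192 = -192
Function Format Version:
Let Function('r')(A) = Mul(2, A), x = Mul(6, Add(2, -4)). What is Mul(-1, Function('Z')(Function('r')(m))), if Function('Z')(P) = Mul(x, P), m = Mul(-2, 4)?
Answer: -192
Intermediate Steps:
m = -8
x = -12 (x = Mul(6, -2) = -12)
Function('Z')(P) = Mul(-12, P)
Mul(-1, Function('Z')(Function('r')(m))) = Mul(-1, Mul(-12, Mul(2, -8))) = Mul(-1, Mul(-12, -16)) = Mul(-1, 192) = -192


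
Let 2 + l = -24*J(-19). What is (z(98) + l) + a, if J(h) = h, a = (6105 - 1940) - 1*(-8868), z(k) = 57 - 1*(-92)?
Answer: 13636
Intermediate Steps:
z(k) = 149 (z(k) = 57 + 92 = 149)
a = 13033 (a = 4165 + 8868 = 13033)
l = 454 (l = -2 - 24*(-19) = -2 + 456 = 454)
(z(98) + l) + a = (149 + 454) + 13033 = 603 + 13033 = 13636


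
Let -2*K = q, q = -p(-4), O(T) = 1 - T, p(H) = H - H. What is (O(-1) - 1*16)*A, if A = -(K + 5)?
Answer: 70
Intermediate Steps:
p(H) = 0
q = 0 (q = -1*0 = 0)
K = 0 (K = -½*0 = 0)
A = -5 (A = -(0 + 5) = -1*5 = -5)
(O(-1) - 1*16)*A = ((1 - 1*(-1)) - 1*16)*(-5) = ((1 + 1) - 16)*(-5) = (2 - 16)*(-5) = -14*(-5) = 70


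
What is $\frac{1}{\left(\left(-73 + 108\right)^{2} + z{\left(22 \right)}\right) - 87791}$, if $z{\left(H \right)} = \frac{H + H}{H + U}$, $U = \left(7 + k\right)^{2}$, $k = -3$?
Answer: $- \frac{19}{1644732} \approx -1.1552 \cdot 10^{-5}$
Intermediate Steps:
$U = 16$ ($U = \left(7 - 3\right)^{2} = 4^{2} = 16$)
$z{\left(H \right)} = \frac{2 H}{16 + H}$ ($z{\left(H \right)} = \frac{H + H}{H + 16} = \frac{2 H}{16 + H}$)
$\frac{1}{\left(\left(-73 + 108\right)^{2} + z{\left(22 \right)}\right) - 87791} = \frac{1}{\left(\left(-73 + 108\right)^{2} + 2 \cdot 22 \frac{1}{16 + 22}\right) - 87791} = \frac{1}{\left(35^{2} + 2 \cdot 22 \cdot \frac{1}{38}\right) - 87791} = \frac{1}{\left(1225 + 2 \cdot 22 \cdot \frac{1}{38}\right) - 87791} = \frac{1}{\left(1225 + \frac{22}{19}\right) - 87791} = \frac{1}{\frac{23297}{19} - 87791} = \frac{1}{- \frac{1644732}{19}} = - \frac{19}{1644732}$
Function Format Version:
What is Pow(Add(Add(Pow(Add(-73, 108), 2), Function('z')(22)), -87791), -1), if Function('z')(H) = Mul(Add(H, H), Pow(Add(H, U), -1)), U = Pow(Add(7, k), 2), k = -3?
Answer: Rational(-19, 1644732) ≈ -1.1552e-5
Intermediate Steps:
U = 16 (U = Pow(Add(7, -3), 2) = Pow(4, 2) = 16)
Function('z')(H) = Mul(2, H, Pow(Add(16, H), -1)) (Function('z')(H) = Mul(Add(H, H), Pow(Add(H, 16), -1)) = Mul(Mul(2, H), Pow(Add(16, H), -1)) = Mul(2, H, Pow(Add(16, H), -1)))
Pow(Add(Add(Pow(Add(-73, 108), 2), Function('z')(22)), -87791), -1) = Pow(Add(Add(Pow(Add(-73, 108), 2), Mul(2, 22, Pow(Add(16, 22), -1))), -87791), -1) = Pow(Add(Add(Pow(35, 2), Mul(2, 22, Pow(38, -1))), -87791), -1) = Pow(Add(Add(1225, Mul(2, 22, Rational(1, 38))), -87791), -1) = Pow(Add(Add(1225, Rational(22, 19)), -87791), -1) = Pow(Add(Rational(23297, 19), -87791), -1) = Pow(Rational(-1644732, 19), -1) = Rational(-19, 1644732)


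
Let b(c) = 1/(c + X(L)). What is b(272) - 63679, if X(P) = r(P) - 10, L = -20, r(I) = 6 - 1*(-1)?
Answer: -17129650/269 ≈ -63679.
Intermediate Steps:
r(I) = 7 (r(I) = 6 + 1 = 7)
X(P) = -3 (X(P) = 7 - 10 = -3)
b(c) = 1/(-3 + c) (b(c) = 1/(c - 3) = 1/(-3 + c))
b(272) - 63679 = 1/(-3 + 272) - 63679 = 1/269 - 63679 = -17129650/269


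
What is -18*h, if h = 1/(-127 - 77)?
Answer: 3/34 ≈ 0.088235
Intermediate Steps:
h = -1/204 (h = 1/(-204) = -1/204 ≈ -0.0049020)
-18*h = -18*(-1/204) = 3/34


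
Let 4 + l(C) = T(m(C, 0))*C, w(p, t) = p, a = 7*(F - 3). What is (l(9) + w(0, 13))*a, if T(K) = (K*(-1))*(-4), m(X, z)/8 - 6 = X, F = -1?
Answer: -120848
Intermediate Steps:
m(X, z) = 48 + 8*X
T(K) = 4*K (T(K) = -K*(-4) = 4*K)
a = -28 (a = 7*(-1 - 3) = 7*(-4) = -28)
l(C) = -4 + C*(192 + 32*C) (l(C) = -4 + (4*(48 + 8*C))*C = -4 + (192 + 32*C)*C = -4 + C*(192 + 32*C))
(l(9) + w(0, 13))*a = ((-4 + 32*9*(6 + 9)) + 0)*(-28) = ((-4 + 32*9*15) + 0)*(-28) = ((-4 + 4320) + 0)*(-28) = (4316 + 0)*(-28) = 4316*(-28) = -120848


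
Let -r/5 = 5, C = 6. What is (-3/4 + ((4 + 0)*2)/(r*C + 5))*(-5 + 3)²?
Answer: -467/145 ≈ -3.2207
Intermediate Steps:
r = -25 (r = -5*5 = -25)
(-3/4 + ((4 + 0)*2)/(r*C + 5))*(-5 + 3)² = (-3/4 + ((4 + 0)*2)/(-25*6 + 5))*(-5 + 3)² = (-3*¼ + (4*2)/(-150 + 5))*(-2)² = (-¾ + 8/(-145))*4 = (-¾ + 8*(-1/145))*4 = (-¾ - 8/145)*4 = -467/580*4 = -467/145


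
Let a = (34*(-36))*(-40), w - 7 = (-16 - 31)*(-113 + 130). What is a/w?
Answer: -680/11 ≈ -61.818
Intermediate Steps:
w = -792 (w = 7 + (-16 - 31)*(-113 + 130) = 7 - 47*17 = 7 - 799 = -792)
a = 48960 (a = -1224*(-40) = 48960)
a/w = 48960/(-792) = 48960*(-1/792) = -680/11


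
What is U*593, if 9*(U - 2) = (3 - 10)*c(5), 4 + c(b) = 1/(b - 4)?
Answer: 7709/3 ≈ 2569.7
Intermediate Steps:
c(b) = -4 + 1/(-4 + b) (c(b) = -4 + 1/(b - 4) = -4 + 1/(-4 + b))
U = 13/3 (U = 2 + ((3 - 10)*((17 - 4*5)/(-4 + 5)))/9 = 2 + (-7*(17 - 20)/1)/9 = 2 + (-7*(-3))/9 = 2 + (⅑)*21 = 2 + 7/3 = 13/3 ≈ 4.3333)
U*593 = (13/3)*593 = 7709/3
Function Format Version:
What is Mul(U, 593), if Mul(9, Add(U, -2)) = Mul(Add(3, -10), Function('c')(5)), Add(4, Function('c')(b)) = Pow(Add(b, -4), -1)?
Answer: Rational(7709, 3) ≈ 2569.7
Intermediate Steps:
Function('c')(b) = Add(-4, Pow(Add(-4, b), -1)) (Function('c')(b) = Add(-4, Pow(Add(b, -4), -1)) = Add(-4, Pow(Add(-4, b), -1)))
U = Rational(13, 3) (U = Add(2, Mul(Rational(1, 9), Mul(Add(3, -10), Mul(Pow(Add(-4, 5), -1), Add(17, Mul(-4, 5)))))) = Add(2, Mul(Rational(1, 9), Mul(-7, Mul(Pow(1, -1), Add(17, -20))))) = Add(2, Mul(Rational(1, 9), Mul(-7, Mul(1, -3)))) = Add(2, Mul(Rational(1, 9), Mul(-7, -3))) = Add(2, Mul(Rational(1, 9), 21)) = Add(2, Rational(7, 3)) = Rational(13, 3) ≈ 4.3333)
Mul(U, 593) = Mul(Rational(13, 3), 593) = Rational(7709, 3)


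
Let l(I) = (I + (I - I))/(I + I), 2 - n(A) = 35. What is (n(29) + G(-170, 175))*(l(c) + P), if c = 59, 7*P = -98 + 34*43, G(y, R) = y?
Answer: -79315/2 ≈ -39658.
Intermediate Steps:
n(A) = -33 (n(A) = 2 - 1*35 = 2 - 35 = -33)
P = 1364/7 (P = (-98 + 34*43)/7 = (-98 + 1462)/7 = (1/7)*1364 = 1364/7 ≈ 194.86)
l(I) = 1/2 (l(I) = (I + 0)/((2*I)) = I*(1/(2*I)) = 1/2)
(n(29) + G(-170, 175))*(l(c) + P) = (-33 - 170)*(1/2 + 1364/7) = -203*2735/14 = -79315/2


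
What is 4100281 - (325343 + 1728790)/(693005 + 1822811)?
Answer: 10315550490163/2515816 ≈ 4.1003e+6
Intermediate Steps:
4100281 - (325343 + 1728790)/(693005 + 1822811) = 4100281 - 2054133/2515816 = 10315550490163/2515816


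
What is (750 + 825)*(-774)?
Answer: -1219050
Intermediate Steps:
(750 + 825)*(-774) = 1575*(-774) = -1219050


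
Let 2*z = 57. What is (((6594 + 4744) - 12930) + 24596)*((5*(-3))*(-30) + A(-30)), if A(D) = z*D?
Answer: -9316620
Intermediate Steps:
z = 57/2 (z = (1/2)*57 = 57/2 ≈ 28.500)
A(D) = 57*D/2
(((6594 + 4744) - 12930) + 24596)*((5*(-3))*(-30) + A(-30)) = (((6594 + 4744) - 12930) + 24596)*((5*(-3))*(-30) + (57/2)*(-30)) = ((11338 - 12930) + 24596)*(-15*(-30) - 855) = (-1592 + 24596)*(450 - 855) = 23004*(-405) = -9316620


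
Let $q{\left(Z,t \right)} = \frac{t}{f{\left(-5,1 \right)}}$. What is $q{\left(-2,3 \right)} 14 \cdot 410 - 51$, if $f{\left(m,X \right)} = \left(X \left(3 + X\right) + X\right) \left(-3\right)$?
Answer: $-1199$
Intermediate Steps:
$f{\left(m,X \right)} = - 3 X - 3 X \left(3 + X\right)$ ($f{\left(m,X \right)} = \left(X + X \left(3 + X\right)\right) \left(-3\right) = - 3 X - 3 X \left(3 + X\right)$)
$q{\left(Z,t \right)} = - \frac{t}{15}$ ($q{\left(Z,t \right)} = \frac{t}{\left(-3\right) 1 \left(4 + 1\right)} = \frac{t}{\left(-3\right) 1 \cdot 5} = \frac{t}{-15} = t \left(- \frac{1}{15}\right) = - \frac{t}{15}$)
$q{\left(-2,3 \right)} 14 \cdot 410 - 51 = \left(- \frac{1}{15}\right) 3 \cdot 14 \cdot 410 - 51 = \left(- \frac{1}{5}\right) 14 \cdot 410 - 51 = \left(- \frac{14}{5}\right) 410 - 51 = -1148 - 51 = -1199$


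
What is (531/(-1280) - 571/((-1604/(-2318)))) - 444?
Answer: -651654211/513280 ≈ -1269.6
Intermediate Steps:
(531/(-1280) - 571/((-1604/(-2318)))) - 444 = (531*(-1/1280) - 571/((-1604*(-1/2318)))) - 444 = (-531/1280 - 571/802/1159) - 444 = (-531/1280 - 571*1159/802) - 444 = (-531/1280 - 661789/802) - 444 = -423757891/513280 - 444 = -651654211/513280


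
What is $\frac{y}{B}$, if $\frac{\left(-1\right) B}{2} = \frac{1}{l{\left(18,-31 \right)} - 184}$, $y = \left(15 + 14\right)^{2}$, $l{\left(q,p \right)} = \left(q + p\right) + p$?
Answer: $95874$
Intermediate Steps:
$l{\left(q,p \right)} = q + 2 p$ ($l{\left(q,p \right)} = \left(p + q\right) + p = q + 2 p$)
$y = 841$ ($y = 29^{2} = 841$)
$B = \frac{1}{114}$ ($B = - \frac{2}{\left(18 + 2 \left(-31\right)\right) - 184} = - \frac{2}{\left(18 - 62\right) - 184} = - \frac{2}{-44 - 184} = - \frac{2}{-228} = \left(-2\right) \left(- \frac{1}{228}\right) = \frac{1}{114} \approx 0.0087719$)
$\frac{y}{B} = 841 \frac{1}{\frac{1}{114}} = 841 \cdot 114 = 95874$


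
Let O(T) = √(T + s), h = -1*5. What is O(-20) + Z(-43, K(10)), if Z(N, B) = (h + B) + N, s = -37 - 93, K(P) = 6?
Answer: -42 + 5*I*√6 ≈ -42.0 + 12.247*I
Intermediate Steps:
s = -130
h = -5
O(T) = √(-130 + T) (O(T) = √(T - 130) = √(-130 + T))
Z(N, B) = -5 + B + N (Z(N, B) = (-5 + B) + N = -5 + B + N)
O(-20) + Z(-43, K(10)) = √(-130 - 20) + (-5 + 6 - 43) = √(-150) - 42 = 5*I*√6 - 42 = -42 + 5*I*√6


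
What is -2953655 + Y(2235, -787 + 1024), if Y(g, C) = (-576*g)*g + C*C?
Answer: -2880147086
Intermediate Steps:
Y(g, C) = C² - 576*g² (Y(g, C) = -576*g² + C² = C² - 576*g²)
-2953655 + Y(2235, -787 + 1024) = -2953655 + ((-787 + 1024)² - 576*2235²) = -2953655 + (237² - 576*4995225) = -2953655 + (56169 - 2877249600) = -2953655 - 2877193431 = -2880147086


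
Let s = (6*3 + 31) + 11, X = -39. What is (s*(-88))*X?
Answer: 205920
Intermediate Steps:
s = 60 (s = (18 + 31) + 11 = 49 + 11 = 60)
(s*(-88))*X = (60*(-88))*(-39) = -5280*(-39) = 205920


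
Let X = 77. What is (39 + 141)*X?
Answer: 13860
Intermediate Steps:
(39 + 141)*X = (39 + 141)*77 = 180*77 = 13860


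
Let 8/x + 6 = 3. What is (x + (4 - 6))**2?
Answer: 196/9 ≈ 21.778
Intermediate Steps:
x = -8/3 (x = 8/(-6 + 3) = 8/(-3) = 8*(-1/3) = -8/3 ≈ -2.6667)
(x + (4 - 6))**2 = (-8/3 + (4 - 6))**2 = (-8/3 - 2)**2 = (-14/3)**2 = 196/9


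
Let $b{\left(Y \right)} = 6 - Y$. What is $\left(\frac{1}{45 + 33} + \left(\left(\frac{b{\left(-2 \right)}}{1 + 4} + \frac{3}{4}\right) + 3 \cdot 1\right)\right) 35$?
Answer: $\frac{29281}{156} \approx 187.7$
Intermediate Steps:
$\left(\frac{1}{45 + 33} + \left(\left(\frac{b{\left(-2 \right)}}{1 + 4} + \frac{3}{4}\right) + 3 \cdot 1\right)\right) 35 = \left(\frac{1}{45 + 33} + \left(\left(\frac{6 - -2}{1 + 4} + \frac{3}{4}\right) + 3 \cdot 1\right)\right) 35 = \left(\frac{1}{78} + \left(\left(\frac{6 + 2}{5} + 3 \cdot \frac{1}{4}\right) + 3\right)\right) 35 = \left(\frac{1}{78} + \left(\left(8 \cdot \frac{1}{5} + \frac{3}{4}\right) + 3\right)\right) 35 = \left(\frac{1}{78} + \left(\left(\frac{8}{5} + \frac{3}{4}\right) + 3\right)\right) 35 = \left(\frac{1}{78} + \left(\frac{47}{20} + 3\right)\right) 35 = \left(\frac{1}{78} + \frac{107}{20}\right) 35 = \frac{4183}{780} \cdot 35 = \frac{29281}{156}$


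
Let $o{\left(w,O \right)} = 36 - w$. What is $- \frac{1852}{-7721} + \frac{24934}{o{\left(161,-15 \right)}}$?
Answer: $- \frac{192283914}{965125} \approx -199.23$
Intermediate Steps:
$- \frac{1852}{-7721} + \frac{24934}{o{\left(161,-15 \right)}} = - \frac{1852}{-7721} + \frac{24934}{36 - 161} = \left(-1852\right) \left(- \frac{1}{7721}\right) + \frac{24934}{36 - 161} = \frac{1852}{7721} + \frac{24934}{-125} = \frac{1852}{7721} + 24934 \left(- \frac{1}{125}\right) = \frac{1852}{7721} - \frac{24934}{125} = - \frac{192283914}{965125}$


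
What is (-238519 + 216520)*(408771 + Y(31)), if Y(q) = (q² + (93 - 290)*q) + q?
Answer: -8880028344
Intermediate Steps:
Y(q) = q² - 196*q (Y(q) = (q² - 197*q) + q = q² - 196*q)
(-238519 + 216520)*(408771 + Y(31)) = (-238519 + 216520)*(408771 + 31*(-196 + 31)) = -21999*(408771 + 31*(-165)) = -21999*(408771 - 5115) = -21999*403656 = -8880028344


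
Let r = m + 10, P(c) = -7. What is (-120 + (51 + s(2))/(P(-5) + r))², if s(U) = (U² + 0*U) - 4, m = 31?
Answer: 56169/4 ≈ 14042.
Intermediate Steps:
s(U) = -4 + U² (s(U) = (U² + 0) - 4 = U² - 4 = -4 + U²)
r = 41 (r = 31 + 10 = 41)
(-120 + (51 + s(2))/(P(-5) + r))² = (-120 + (51 + (-4 + 2²))/(-7 + 41))² = (-120 + (51 + (-4 + 4))/34)² = (-120 + (51 + 0)*(1/34))² = (-120 + 51*(1/34))² = (-120 + 3/2)² = (-237/2)² = 56169/4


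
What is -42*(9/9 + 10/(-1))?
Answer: 378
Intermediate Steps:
-42*(9/9 + 10/(-1)) = -42*(9*(⅑) + 10*(-1)) = -42*(1 - 10) = -42*(-9) = 378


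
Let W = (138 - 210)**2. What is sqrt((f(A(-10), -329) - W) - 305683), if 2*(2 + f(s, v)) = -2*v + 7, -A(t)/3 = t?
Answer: I*sqrt(1242146)/2 ≈ 557.26*I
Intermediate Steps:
A(t) = -3*t
W = 5184 (W = (-72)**2 = 5184)
f(s, v) = 3/2 - v (f(s, v) = -2 + (-2*v + 7)/2 = -2 + (7 - 2*v)/2 = -2 + (7/2 - v) = 3/2 - v)
sqrt((f(A(-10), -329) - W) - 305683) = sqrt(((3/2 - 1*(-329)) - 1*5184) - 305683) = sqrt(((3/2 + 329) - 5184) - 305683) = sqrt((661/2 - 5184) - 305683) = sqrt(-9707/2 - 305683) = sqrt(-621073/2) = I*sqrt(1242146)/2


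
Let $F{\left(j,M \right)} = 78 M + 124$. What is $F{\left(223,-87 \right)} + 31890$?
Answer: $25228$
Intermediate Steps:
$F{\left(j,M \right)} = 124 + 78 M$
$F{\left(223,-87 \right)} + 31890 = \left(124 + 78 \left(-87\right)\right) + 31890 = \left(124 - 6786\right) + 31890 = -6662 + 31890 = 25228$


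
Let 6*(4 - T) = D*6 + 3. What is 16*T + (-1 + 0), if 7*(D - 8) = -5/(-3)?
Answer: -1613/21 ≈ -76.810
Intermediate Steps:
D = 173/21 (D = 8 + (-5/(-3))/7 = 8 + (-5*(-1/3))/7 = 8 + (1/7)*(5/3) = 8 + 5/21 = 173/21 ≈ 8.2381)
T = -199/42 (T = 4 - ((173/21)*6 + 3)/6 = 4 - (346/7 + 3)/6 = 4 - 1/6*367/7 = 4 - 367/42 = -199/42 ≈ -4.7381)
16*T + (-1 + 0) = 16*(-199/42) + (-1 + 0) = -1592/21 - 1 = -1613/21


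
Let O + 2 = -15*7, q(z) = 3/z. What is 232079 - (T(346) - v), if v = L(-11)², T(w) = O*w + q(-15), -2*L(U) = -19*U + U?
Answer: 1394511/5 ≈ 2.7890e+5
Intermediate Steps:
L(U) = 9*U (L(U) = -(-19*U + U)/2 = -(-9)*U = 9*U)
O = -107 (O = -2 - 15*7 = -2 - 105 = -107)
T(w) = -⅕ - 107*w (T(w) = -107*w + 3/(-15) = -107*w + 3*(-1/15) = -107*w - ⅕ = -⅕ - 107*w)
v = 9801 (v = (9*(-11))² = (-99)² = 9801)
232079 - (T(346) - v) = 232079 - ((-⅕ - 107*346) - 1*9801) = 232079 - ((-⅕ - 37022) - 9801) = 232079 - (-185111/5 - 9801) = 232079 - 1*(-234116/5) = 232079 + 234116/5 = 1394511/5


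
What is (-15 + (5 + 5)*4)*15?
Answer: 375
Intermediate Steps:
(-15 + (5 + 5)*4)*15 = (-15 + 10*4)*15 = (-15 + 40)*15 = 25*15 = 375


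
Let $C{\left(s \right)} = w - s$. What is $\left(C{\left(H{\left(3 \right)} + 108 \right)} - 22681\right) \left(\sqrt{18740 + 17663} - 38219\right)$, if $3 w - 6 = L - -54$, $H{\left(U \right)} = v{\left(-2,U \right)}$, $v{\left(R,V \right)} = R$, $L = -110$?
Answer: $\frac{2614600009}{3} - \frac{68411 \sqrt{36403}}{3} \approx 8.6718 \cdot 10^{8}$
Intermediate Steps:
$H{\left(U \right)} = -2$
$w = - \frac{50}{3}$ ($w = 2 + \frac{-110 - -54}{3} = 2 + \frac{-110 + 54}{3} = 2 + \frac{1}{3} \left(-56\right) = 2 - \frac{56}{3} = - \frac{50}{3} \approx -16.667$)
$C{\left(s \right)} = - \frac{50}{3} - s$
$\left(C{\left(H{\left(3 \right)} + 108 \right)} - 22681\right) \left(\sqrt{18740 + 17663} - 38219\right) = \left(\left(- \frac{50}{3} - \left(-2 + 108\right)\right) - 22681\right) \left(\sqrt{18740 + 17663} - 38219\right) = \left(\left(- \frac{50}{3} - 106\right) - 22681\right) \left(\sqrt{36403} - 38219\right) = \left(\left(- \frac{50}{3} - 106\right) - 22681\right) \left(-38219 + \sqrt{36403}\right) = \left(- \frac{368}{3} - 22681\right) \left(-38219 + \sqrt{36403}\right) = - \frac{68411 \left(-38219 + \sqrt{36403}\right)}{3} = \frac{2614600009}{3} - \frac{68411 \sqrt{36403}}{3}$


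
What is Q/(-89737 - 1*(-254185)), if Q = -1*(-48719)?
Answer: 48719/164448 ≈ 0.29626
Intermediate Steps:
Q = 48719
Q/(-89737 - 1*(-254185)) = 48719/(-89737 - 1*(-254185)) = 48719/(-89737 + 254185) = 48719/164448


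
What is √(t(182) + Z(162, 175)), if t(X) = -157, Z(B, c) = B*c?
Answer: 11*√233 ≈ 167.91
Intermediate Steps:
√(t(182) + Z(162, 175)) = √(-157 + 162*175) = √(-157 + 28350) = √28193 = 11*√233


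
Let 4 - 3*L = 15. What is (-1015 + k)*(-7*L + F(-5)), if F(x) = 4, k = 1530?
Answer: 45835/3 ≈ 15278.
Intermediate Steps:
L = -11/3 (L = 4/3 - ⅓*15 = 4/3 - 5 = -11/3 ≈ -3.6667)
(-1015 + k)*(-7*L + F(-5)) = (-1015 + 1530)*(-7*(-11/3) + 4) = 515*(77/3 + 4) = 515*(89/3) = 45835/3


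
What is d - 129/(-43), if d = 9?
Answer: 12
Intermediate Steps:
d - 129/(-43) = 9 - 129/(-43) = 9 - 129*(-1)/43 = 9 - 43*(-3/43) = 9 + 3 = 12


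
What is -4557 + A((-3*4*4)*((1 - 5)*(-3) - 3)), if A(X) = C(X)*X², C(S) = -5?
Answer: -937677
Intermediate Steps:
A(X) = -5*X²
-4557 + A((-3*4*4)*((1 - 5)*(-3) - 3)) = -4557 - 5*2304*((1 - 5)*(-3) - 3)² = -4557 - 5*2304*(-4*(-3) - 3)² = -4557 - 5*2304*(12 - 3)² = -4557 - 5*(-48*9)² = -4557 - 5*(-432)² = -4557 - 5*186624 = -4557 - 933120 = -937677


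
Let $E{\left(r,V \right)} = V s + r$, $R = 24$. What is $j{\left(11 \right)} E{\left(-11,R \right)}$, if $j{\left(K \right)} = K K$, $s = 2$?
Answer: $4477$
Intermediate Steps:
$j{\left(K \right)} = K^{2}$
$E{\left(r,V \right)} = r + 2 V$ ($E{\left(r,V \right)} = V 2 + r = 2 V + r = r + 2 V$)
$j{\left(11 \right)} E{\left(-11,R \right)} = 11^{2} \left(-11 + 2 \cdot 24\right) = 121 \left(-11 + 48\right) = 121 \cdot 37 = 4477$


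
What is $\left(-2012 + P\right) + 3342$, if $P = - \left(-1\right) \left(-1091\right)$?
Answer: $239$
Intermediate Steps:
$P = -1091$ ($P = \left(-1\right) 1091 = -1091$)
$\left(-2012 + P\right) + 3342 = \left(-2012 - 1091\right) + 3342 = -3103 + 3342 = 239$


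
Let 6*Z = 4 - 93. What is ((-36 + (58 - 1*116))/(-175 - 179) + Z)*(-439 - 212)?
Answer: 1119069/118 ≈ 9483.6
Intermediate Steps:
Z = -89/6 (Z = (4 - 93)/6 = (⅙)*(-89) = -89/6 ≈ -14.833)
((-36 + (58 - 1*116))/(-175 - 179) + Z)*(-439 - 212) = ((-36 + (58 - 1*116))/(-175 - 179) - 89/6)*(-439 - 212) = ((-36 + (58 - 116))/(-354) - 89/6)*(-651) = ((-36 - 58)*(-1/354) - 89/6)*(-651) = (-94*(-1/354) - 89/6)*(-651) = (47/177 - 89/6)*(-651) = -1719/118*(-651) = 1119069/118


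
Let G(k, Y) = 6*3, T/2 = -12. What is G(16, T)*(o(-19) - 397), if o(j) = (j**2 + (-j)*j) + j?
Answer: -7488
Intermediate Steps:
T = -24 (T = 2*(-12) = -24)
G(k, Y) = 18
o(j) = j (o(j) = (j**2 - j**2) + j = 0 + j = j)
G(16, T)*(o(-19) - 397) = 18*(-19 - 397) = 18*(-416) = -7488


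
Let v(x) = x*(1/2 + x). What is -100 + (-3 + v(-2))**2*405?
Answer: -100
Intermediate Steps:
v(x) = x*(1/2 + x)
-100 + (-3 + v(-2))**2*405 = -100 + (-3 - 2*(1/2 - 2))**2*405 = -100 + (-3 - 2*(-3/2))**2*405 = -100 + (-3 + 3)**2*405 = -100 + 0**2*405 = -100 + 0*405 = -100 + 0 = -100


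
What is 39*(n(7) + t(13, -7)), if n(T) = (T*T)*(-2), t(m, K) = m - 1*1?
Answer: -3354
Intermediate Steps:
t(m, K) = -1 + m (t(m, K) = m - 1 = -1 + m)
n(T) = -2*T² (n(T) = T²*(-2) = -2*T²)
39*(n(7) + t(13, -7)) = 39*(-2*7² + (-1 + 13)) = 39*(-2*49 + 12) = 39*(-98 + 12) = 39*(-86) = -3354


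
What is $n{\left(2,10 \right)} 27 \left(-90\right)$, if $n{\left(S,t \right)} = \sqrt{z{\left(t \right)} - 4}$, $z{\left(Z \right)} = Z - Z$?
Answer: $- 4860 i \approx - 4860.0 i$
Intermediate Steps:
$z{\left(Z \right)} = 0$
$n{\left(S,t \right)} = 2 i$ ($n{\left(S,t \right)} = \sqrt{0 - 4} = \sqrt{-4} = 2 i$)
$n{\left(2,10 \right)} 27 \left(-90\right) = 2 i 27 \left(-90\right) = 54 i \left(-90\right) = - 4860 i$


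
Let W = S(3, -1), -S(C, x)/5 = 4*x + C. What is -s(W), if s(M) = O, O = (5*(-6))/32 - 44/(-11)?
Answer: -49/16 ≈ -3.0625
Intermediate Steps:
S(C, x) = -20*x - 5*C (S(C, x) = -5*(4*x + C) = -5*(C + 4*x) = -20*x - 5*C)
W = 5 (W = -20*(-1) - 5*3 = 20 - 15 = 5)
O = 49/16 (O = -30*1/32 - 44*(-1/11) = -15/16 + 4 = 49/16 ≈ 3.0625)
s(M) = 49/16
-s(W) = -1*49/16 = -49/16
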